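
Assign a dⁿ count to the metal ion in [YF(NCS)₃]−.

Ligand charges: each fluoride is −1; each isothiocyanate is −1. With an overall charge of −1 the yttrium centre must be in the +3 oxidation state.
Y sits in group 3, so the d-electron count is 3 − 3 = 0.

d⁰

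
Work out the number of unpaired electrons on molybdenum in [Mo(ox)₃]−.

Summing ligand charges against the −1 overall charge gives an oxidation state of +5 for molybdenum.
Mo sits in group 6, so the d-electron count is 6 − 5 = 1.
Counting donor atoms: 3×oxalate (bidentate) → 6 donors. Coordination number = 6.
In an octahedral field the d¹ configuration is t₂g¹e_g⁰ (only one arrangement possible), giving 1 unpaired electron.

1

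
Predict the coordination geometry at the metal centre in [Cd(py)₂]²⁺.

Pyridine is neutral; balancing the +2 overall charge requires Cd(II).
Cadmium is a group-12 element; Cd(II) is therefore d¹⁰.
With 2 monodentate ligands the coordination number is 2.
A d¹⁰ ion with only two ligands adopts a linear arrangement (sp hybridisation; no CFSE preference).

linear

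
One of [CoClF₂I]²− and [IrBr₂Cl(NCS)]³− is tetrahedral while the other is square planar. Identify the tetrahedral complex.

For [CoClF₂I]²−: Ligand charges: each chloride is −1; each fluoride is −1; each iodide is −1. With an overall charge of −2 the cobalt centre must be in the +2 oxidation state. Group 9 minus oxidation state 2 gives a d⁷ configuration. For a high-spin 3d d⁷ ion with weak-field ligands the small Δₜ gives little square-planar CFSE advantage, so four ligands adopt the sterically favoured tetrahedral geometry. → tetrahedral.
For [IrBr₂Cl(NCS)]³−: Each bromide is −1; each chloride is −1; each isothiocyanate is −1; balancing the −3 overall charge requires Ir(I). Ir sits in group 9, so the d-electron count is 9 − 1 = 8. A 5d d⁸ ion has a large crystal-field splitting; square planar leaves the high-energy d_{x²−y²} orbital empty and maximises CFSE. → square planar.

[CoClF₂I]²−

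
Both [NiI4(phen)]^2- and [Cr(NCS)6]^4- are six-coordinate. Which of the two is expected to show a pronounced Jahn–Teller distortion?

[NiI4(phen)]^2-: Ligand charges: each iodide is −1; 1,10-phenanthroline is neutral. With an overall charge of −2 the nickel centre must be in the +2 oxidation state. Group 10 minus oxidation state 2 gives a d⁸ configuration. The d⁸ configuration leaves the e_g set evenly filled (or empty) — no strong Jahn–Teller driving force.
[Cr(NCS)6]^4-: Summing ligand charges against the −4 overall charge gives an oxidation state of +2 for chromium. Cr sits in group 6, so the d-electron count is 6 − 2 = 4. Isothiocyanate is a weak-field ligand for a first-row metal, so the complex is high-spin. The t₂g³e_g¹ (high-spin) configuration has an unevenly filled e_g set; the Jahn–Teller theorem predicts a tetragonal distortion (typically axial elongation) to lift the degeneracy.

[Cr(NCS)6]^4-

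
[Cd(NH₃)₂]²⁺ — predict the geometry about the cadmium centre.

linear

Ammonia is neutral; balancing the +2 overall charge requires Cd(II).
Cadmium is a group-12 element; Cd(II) is therefore d¹⁰.
Coordination number: 2.
A d¹⁰ ion with only two ligands adopts a linear arrangement (sp hybridisation; no CFSE preference).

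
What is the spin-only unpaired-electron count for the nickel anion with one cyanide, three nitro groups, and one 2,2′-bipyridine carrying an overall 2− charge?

Summing ligand charges against the −2 overall charge gives an oxidation state of +2 for nickel.
Nickel is a group-10 element; Ni(II) is therefore d⁸.
Counting donor atoms: 1×cyanide (monodentate) → 1 donor; 3×nitro (N-bound nitrite) (monodentate) → 3 donors; 1×2,2′-bipyridine (bidentate) → 2 donors. Coordination number = 6.
In an octahedral field the d⁸ configuration is t₂g⁶e_g² (only one arrangement possible), giving 2 unpaired electrons.

2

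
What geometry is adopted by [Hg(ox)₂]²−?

tetrahedral

Each oxalate is −2; balancing the −2 overall charge requires Hg(II).
Hg sits in group 12, so the d-electron count is 12 − 2 = 10.
Counting donor atoms: 2×oxalate (bidentate) → 4 donors. Coordination number = 4.
A d¹⁰ ion has no crystal-field stabilisation preference between square planar and tetrahedral, so four ligands adopt the sterically favoured tetrahedral geometry.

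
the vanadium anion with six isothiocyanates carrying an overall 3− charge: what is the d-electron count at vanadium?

Each isothiocyanate is −1; balancing the −3 overall charge requires V(III).
Vanadium is a group-5 element; V(III) is therefore d².

d2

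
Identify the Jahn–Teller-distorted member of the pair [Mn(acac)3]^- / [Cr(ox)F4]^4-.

[Mn(acac)3]^-: Ligand charges: each acetylacetonate is −1. With an overall charge of −1 the manganese centre must be in the +2 oxidation state. Manganese is a group-7 element; Mn(II) is therefore d⁵. Acetylacetonate is a weak-field ligand for a first-row metal, so the complex is high-spin. The d⁵ configuration leaves the e_g set evenly filled (or empty) — no strong Jahn–Teller driving force.
[Cr(ox)F4]^4-: Summing ligand charges against the −4 overall charge gives an oxidation state of +2 for chromium. Group 6 minus oxidation state 2 gives a d⁴ configuration. Fluoride and oxalate are weak-field ligands for a first-row metal, so the complex is high-spin. The t₂g³e_g¹ (high-spin) configuration has an unevenly filled e_g set; the Jahn–Teller theorem predicts a tetragonal distortion (typically axial elongation) to lift the degeneracy.

[Cr(ox)F4]^4-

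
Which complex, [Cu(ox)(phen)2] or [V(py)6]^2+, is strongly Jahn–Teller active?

[Cu(ox)(phen)2]

[Cu(ox)(phen)2]: Summing ligand charges against the 0 overall charge gives an oxidation state of +2 for copper. Cu sits in group 11, so the d-electron count is 11 − 2 = 9. The t₂g⁶e_g³ configuration has an unevenly filled e_g set; the Jahn–Teller theorem predicts a tetragonal distortion (typically axial elongation) to lift the degeneracy.
[V(py)6]^2+: Summing ligand charges against the +2 overall charge gives an oxidation state of +2 for vanadium. Vanadium is a group-5 element; V(II) is therefore d³. The d³ configuration leaves the e_g set evenly filled (or empty) — no strong Jahn–Teller driving force.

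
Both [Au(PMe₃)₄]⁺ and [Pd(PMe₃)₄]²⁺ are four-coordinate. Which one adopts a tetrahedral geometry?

[Au(PMe₃)₄]⁺

For [Au(PMe₃)₄]⁺: Ligand charges: trimethylphosphine is neutral. With an overall charge of +1 the gold centre must be in the +1 oxidation state. Group 11 minus oxidation state 1 gives a d¹⁰ configuration. A d¹⁰ ion has no crystal-field stabilisation preference between square planar and tetrahedral, so four ligands adopt the sterically favoured tetrahedral geometry. → tetrahedral.
For [Pd(PMe₃)₄]²⁺: Trimethylphosphine is neutral; balancing the +2 overall charge requires Pd(II). Pd sits in group 10, so the d-electron count is 10 − 2 = 8. A 4d d⁸ ion has a large crystal-field splitting; square planar leaves the high-energy d_{x²−y²} orbital empty and maximises CFSE. → square planar.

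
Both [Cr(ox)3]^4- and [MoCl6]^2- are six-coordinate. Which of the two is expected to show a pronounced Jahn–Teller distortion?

[Cr(ox)3]^4-: Ligand charges: each oxalate is −2. With an overall charge of −4 the chromium centre must be in the +2 oxidation state. Chromium is a group-6 element; Cr(II) is therefore d⁴. Oxalate is a weak-field ligand for a first-row metal, so the complex is high-spin. The t₂g³e_g¹ (high-spin) configuration has an unevenly filled e_g set; the Jahn–Teller theorem predicts a tetragonal distortion (typically axial elongation) to lift the degeneracy.
[MoCl6]^2-: Each chloride is −1; balancing the −2 overall charge requires Mo(IV). Molybdenum is a group-6 element; Mo(IV) is therefore d². The d² configuration leaves the e_g set evenly filled (or empty) — no strong Jahn–Teller driving force.

[Cr(ox)3]^4-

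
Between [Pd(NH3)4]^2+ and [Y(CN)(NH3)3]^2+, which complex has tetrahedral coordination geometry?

[Y(CN)(NH3)3]^2+

For [Pd(NH3)4]^2+: Summing ligand charges against the +2 overall charge gives an oxidation state of +2 for palladium. Group 10 minus oxidation state 2 gives a d⁸ configuration. A 4d d⁸ ion has a large crystal-field splitting; square planar leaves the high-energy d_{x²−y²} orbital empty and maximises CFSE. → square planar.
For [Y(CN)(NH3)3]^2+: Summing ligand charges against the +2 overall charge gives an oxidation state of +3 for yttrium. Yttrium is a group-3 element; Y(III) is therefore d⁰. A d⁰ ion has no crystal-field stabilisation preference between square planar and tetrahedral, so four ligands adopt the sterically favoured tetrahedral geometry. → tetrahedral.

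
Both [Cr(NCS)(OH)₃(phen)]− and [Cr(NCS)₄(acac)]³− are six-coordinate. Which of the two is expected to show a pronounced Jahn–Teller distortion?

[Cr(NCS)(OH)₃(phen)]−: Ligand charges: each isothiocyanate is −1; each hydroxide is −1; 1,10-phenanthroline is neutral. With an overall charge of −1 the chromium centre must be in the +3 oxidation state. Cr sits in group 6, so the d-electron count is 6 − 3 = 3. The d³ configuration leaves the e_g set evenly filled (or empty) — no strong Jahn–Teller driving force.
[Cr(NCS)₄(acac)]³−: Each isothiocyanate is −1; each acetylacetonate is −1; balancing the −3 overall charge requires Cr(II). Cr sits in group 6, so the d-electron count is 6 − 2 = 4. Acetylacetonate and isothiocyanate are weak-field ligands for a first-row metal, so the complex is high-spin. The t₂g³e_g¹ (high-spin) configuration has an unevenly filled e_g set; the Jahn–Teller theorem predicts a tetragonal distortion (typically axial elongation) to lift the degeneracy.

[Cr(NCS)₄(acac)]³−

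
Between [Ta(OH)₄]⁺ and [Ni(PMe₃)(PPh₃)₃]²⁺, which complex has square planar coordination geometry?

For [Ta(OH)₄]⁺: Ligand charges: each hydroxide is −1. With an overall charge of +1 the tantalum centre must be in the +5 oxidation state. Group 5 minus oxidation state 5 gives a d⁰ configuration. A d⁰ ion has no crystal-field stabilisation preference between square planar and tetrahedral, so four ligands adopt the sterically favoured tetrahedral geometry. → tetrahedral.
For [Ni(PMe₃)(PPh₃)₃]²⁺: Trimethylphosphine is neutral; triphenylphosphine is neutral; balancing the +2 overall charge requires Ni(II). Nickel is a group-10 element; Ni(II) is therefore d⁸. Trimethylphosphine and triphenylphosphine are strong-field ligands (high in the spectrochemical series). A 3d d⁸ ion with strong-field ligands gains enough CFSE to favour square planar over tetrahedral. → square planar.

[Ni(PMe₃)(PPh₃)₃]²⁺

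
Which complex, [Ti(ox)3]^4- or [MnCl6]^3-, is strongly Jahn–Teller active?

[Ti(ox)3]^4-: Each oxalate is −2; balancing the −4 overall charge requires Ti(II). Titanium is a group-4 element; Ti(II) is therefore d². The d² configuration leaves the e_g set evenly filled (or empty) — no strong Jahn–Teller driving force.
[MnCl6]^3-: Each chloride is −1; balancing the −3 overall charge requires Mn(III). Mn sits in group 7, so the d-electron count is 7 − 3 = 4. Chloride is a weak-field ligand for a first-row metal, so the complex is high-spin. The t₂g³e_g¹ (high-spin) configuration has an unevenly filled e_g set; the Jahn–Teller theorem predicts a tetragonal distortion (typically axial elongation) to lift the degeneracy.

[MnCl6]^3-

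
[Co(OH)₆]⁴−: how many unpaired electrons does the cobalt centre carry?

3 unpaired electrons

Ligand charges: each hydroxide is −1. With an overall charge of −4 the cobalt centre must be in the +2 oxidation state.
Group 9 minus oxidation state 2 gives a d⁷ configuration.
The spin state decides the count: Hydroxide is a weak-field ligand for a first-row metal, so the complex is high-spin.
An octahedral high-spin d⁷ ion is t₂g⁵e_g², giving 3 unpaired electrons.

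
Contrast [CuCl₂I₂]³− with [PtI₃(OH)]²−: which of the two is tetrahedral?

For [CuCl₂I₂]³−: Each chloride is −1; each iodide is −1; balancing the −3 overall charge requires Cu(I). Copper is a group-11 element; Cu(I) is therefore d¹⁰. A d¹⁰ ion has no crystal-field stabilisation preference between square planar and tetrahedral, so four ligands adopt the sterically favoured tetrahedral geometry. → tetrahedral.
For [PtI₃(OH)]²−: Summing ligand charges against the −2 overall charge gives an oxidation state of +2 for platinum. Platinum is a group-10 element; Pt(II) is therefore d⁸. A 5d d⁸ ion has a large crystal-field splitting; square planar leaves the high-energy d_{x²−y²} orbital empty and maximises CFSE. → square planar.

[CuCl₂I₂]³−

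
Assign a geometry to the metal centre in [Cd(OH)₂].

linear

Ligand charges: each hydroxide is −1. With an overall charge of 0 the cadmium centre must be in the +2 oxidation state.
Cadmium is a group-12 element; Cd(II) is therefore d¹⁰.
With 2 monodentate ligands the coordination number is 2.
A d¹⁰ ion with only two ligands adopts a linear arrangement (sp hybridisation; no CFSE preference).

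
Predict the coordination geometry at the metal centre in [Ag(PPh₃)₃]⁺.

trigonal planar

Triphenylphosphine is neutral; balancing the +1 overall charge requires Ag(I).
Ag sits in group 11, so the d-electron count is 11 − 1 = 10.
Coordination number: 3.
Three ligands around a d¹⁰ centre minimise repulsion in a trigonal-planar arrangement.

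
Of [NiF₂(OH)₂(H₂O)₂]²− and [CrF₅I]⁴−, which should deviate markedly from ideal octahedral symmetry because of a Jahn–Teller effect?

[NiF₂(OH)₂(H₂O)₂]²−: Ligand charges: each fluoride is −1; each hydroxide is −1; water is neutral. With an overall charge of −2 the nickel centre must be in the +2 oxidation state. Group 10 minus oxidation state 2 gives a d⁸ configuration. The d⁸ configuration leaves the e_g set evenly filled (or empty) — no strong Jahn–Teller driving force.
[CrF₅I]⁴−: Summing ligand charges against the −4 overall charge gives an oxidation state of +2 for chromium. Group 6 minus oxidation state 2 gives a d⁴ configuration. Fluoride and iodide are weak-field ligands for a first-row metal, so the complex is high-spin. The t₂g³e_g¹ (high-spin) configuration has an unevenly filled e_g set; the Jahn–Teller theorem predicts a tetragonal distortion (typically axial elongation) to lift the degeneracy.

[CrF₅I]⁴−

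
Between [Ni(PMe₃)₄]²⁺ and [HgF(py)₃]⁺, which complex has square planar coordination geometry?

For [Ni(PMe₃)₄]²⁺: Ligand charges: trimethylphosphine is neutral. With an overall charge of +2 the nickel centre must be in the +2 oxidation state. Nickel is a group-10 element; Ni(II) is therefore d⁸. Trimethylphosphine is a strong-field ligand (high in the spectrochemical series). A 3d d⁸ ion with strong-field ligands gains enough CFSE to favour square planar over tetrahedral. → square planar.
For [HgF(py)₃]⁺: Each fluoride is −1; pyridine is neutral; balancing the +1 overall charge requires Hg(II). Group 12 minus oxidation state 2 gives a d¹⁰ configuration. A d¹⁰ ion has no crystal-field stabilisation preference between square planar and tetrahedral, so four ligands adopt the sterically favoured tetrahedral geometry. → tetrahedral.

[Ni(PMe₃)₄]²⁺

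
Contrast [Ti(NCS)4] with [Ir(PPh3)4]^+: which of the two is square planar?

[Ir(PPh3)4]^+

For [Ti(NCS)4]: Each isothiocyanate is −1; balancing the 0 overall charge requires Ti(IV). Titanium is a group-4 element; Ti(IV) is therefore d⁰. A d⁰ ion has no crystal-field stabilisation preference between square planar and tetrahedral, so four ligands adopt the sterically favoured tetrahedral geometry. → tetrahedral.
For [Ir(PPh3)4]^+: Triphenylphosphine is neutral; balancing the +1 overall charge requires Ir(I). Iridium is a group-9 element; Ir(I) is therefore d⁸. A 5d d⁸ ion has a large crystal-field splitting; square planar leaves the high-energy d_{x²−y²} orbital empty and maximises CFSE. → square planar.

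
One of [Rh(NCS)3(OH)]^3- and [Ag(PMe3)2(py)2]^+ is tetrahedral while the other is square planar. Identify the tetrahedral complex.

For [Rh(NCS)3(OH)]^3-: Each isothiocyanate is −1; each hydroxide is −1; balancing the −3 overall charge requires Rh(I). Rh sits in group 9, so the d-electron count is 9 − 1 = 8. A 4d d⁸ ion has a large crystal-field splitting; square planar leaves the high-energy d_{x²−y²} orbital empty and maximises CFSE. → square planar.
For [Ag(PMe3)2(py)2]^+: Ligand charges: trimethylphosphine is neutral; pyridine is neutral. With an overall charge of +1 the silver centre must be in the +1 oxidation state. Ag sits in group 11, so the d-electron count is 11 − 1 = 10. A d¹⁰ ion has no crystal-field stabilisation preference between square planar and tetrahedral, so four ligands adopt the sterically favoured tetrahedral geometry. → tetrahedral.

[Ag(PMe3)2(py)2]^+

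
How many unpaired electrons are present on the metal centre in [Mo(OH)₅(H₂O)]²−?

Summing ligand charges against the −2 overall charge gives an oxidation state of +3 for molybdenum.
Mo sits in group 6, so the d-electron count is 6 − 3 = 3.
In an octahedral field the d³ configuration is t₂g³e_g⁰ (only one arrangement possible), giving 3 unpaired electrons.

3 unpaired electrons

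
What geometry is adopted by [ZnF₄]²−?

tetrahedral

Ligand charges: each fluoride is −1. With an overall charge of −2 the zinc centre must be in the +2 oxidation state.
Zinc is a group-12 element; Zn(II) is therefore d¹⁰.
Coordination number: 4.
A d¹⁰ ion has no crystal-field stabilisation preference between square planar and tetrahedral, so four ligands adopt the sterically favoured tetrahedral geometry.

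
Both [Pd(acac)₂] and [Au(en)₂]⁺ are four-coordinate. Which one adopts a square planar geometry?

For [Pd(acac)₂]: Each acetylacetonate is −1; balancing the 0 overall charge requires Pd(II). Palladium is a group-10 element; Pd(II) is therefore d⁸. A 4d d⁸ ion has a large crystal-field splitting; square planar leaves the high-energy d_{x²−y²} orbital empty and maximises CFSE. → square planar.
For [Au(en)₂]⁺: Summing ligand charges against the +1 overall charge gives an oxidation state of +1 for gold. Group 11 minus oxidation state 1 gives a d¹⁰ configuration. A d¹⁰ ion has no crystal-field stabilisation preference between square planar and tetrahedral, so four ligands adopt the sterically favoured tetrahedral geometry. → tetrahedral.

[Pd(acac)₂]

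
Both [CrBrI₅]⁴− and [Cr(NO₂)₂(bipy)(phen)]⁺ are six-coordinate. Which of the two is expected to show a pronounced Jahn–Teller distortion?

[CrBrI₅]⁴−: Ligand charges: each bromide is −1; each iodide is −1. With an overall charge of −4 the chromium centre must be in the +2 oxidation state. Chromium is a group-6 element; Cr(II) is therefore d⁴. Bromide and iodide are weak-field ligands for a first-row metal, so the complex is high-spin. The t₂g³e_g¹ (high-spin) configuration has an unevenly filled e_g set; the Jahn–Teller theorem predicts a tetragonal distortion (typically axial elongation) to lift the degeneracy.
[Cr(NO₂)₂(bipy)(phen)]⁺: Summing ligand charges against the +1 overall charge gives an oxidation state of +3 for chromium. Cr sits in group 6, so the d-electron count is 6 − 3 = 3. The d³ configuration leaves the e_g set evenly filled (or empty) — no strong Jahn–Teller driving force.

[CrBrI₅]⁴−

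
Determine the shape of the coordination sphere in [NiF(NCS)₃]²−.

Summing ligand charges against the −2 overall charge gives an oxidation state of +2 for nickel.
Ni sits in group 10, so the d-electron count is 10 − 2 = 8.
Coordination number: 4.
Fluoride and isothiocyanate are weak-field ligands.
With weak-field ligands the CFSE gain from square planar is small, so a 3d d⁸ ion takes the sterically preferred tetrahedral geometry.

tetrahedral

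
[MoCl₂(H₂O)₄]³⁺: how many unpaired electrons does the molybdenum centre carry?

1

Ligand charges: each chloride is −1; water is neutral. With an overall charge of +3 the molybdenum centre must be in the +5 oxidation state.
Mo sits in group 6, so the d-electron count is 6 − 5 = 1.
In an octahedral field the d¹ configuration is t₂g¹e_g⁰ (only one arrangement possible), giving 1 unpaired electron.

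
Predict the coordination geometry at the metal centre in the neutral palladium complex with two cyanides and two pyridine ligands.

Summing ligand charges against the 0 overall charge gives an oxidation state of +2 for palladium.
Group 10 minus oxidation state 2 gives a d⁸ configuration.
Coordination number: 4.
A 4d d⁸ ion has a large crystal-field splitting; square planar leaves the high-energy d_{x²−y²} orbital empty and maximises CFSE.

square planar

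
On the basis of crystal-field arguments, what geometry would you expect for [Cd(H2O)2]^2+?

Ligand charges: water is neutral. With an overall charge of +2 the cadmium centre must be in the +2 oxidation state.
Cadmium is a group-12 element; Cd(II) is therefore d¹⁰.
Coordination number: 2.
A d¹⁰ ion with only two ligands adopts a linear arrangement (sp hybridisation; no CFSE preference).

linear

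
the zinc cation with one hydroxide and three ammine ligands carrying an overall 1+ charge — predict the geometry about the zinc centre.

tetrahedral

Ligand charges: each hydroxide is −1; ammonia is neutral. With an overall charge of +1 the zinc centre must be in the +2 oxidation state.
Zinc is a group-12 element; Zn(II) is therefore d¹⁰.
Coordination number: 4.
A d¹⁰ ion has no crystal-field stabilisation preference between square planar and tetrahedral, so four ligands adopt the sterically favoured tetrahedral geometry.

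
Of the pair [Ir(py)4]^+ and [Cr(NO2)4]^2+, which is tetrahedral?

For [Ir(py)4]^+: Ligand charges: pyridine is neutral. With an overall charge of +1 the iridium centre must be in the +1 oxidation state. Iridium is a group-9 element; Ir(I) is therefore d⁸. A 5d d⁸ ion has a large crystal-field splitting; square planar leaves the high-energy d_{x²−y²} orbital empty and maximises CFSE. → square planar.
For [Cr(NO2)4]^2+: Ligand charges: each nitro (N-bound nitrite) is −1. With an overall charge of +2 the chromium centre must be in the +6 oxidation state. Cr sits in group 6, so the d-electron count is 6 − 6 = 0. A d⁰ ion has no crystal-field stabilisation preference between square planar and tetrahedral, so four ligands adopt the sterically favoured tetrahedral geometry. → tetrahedral.

[Cr(NO2)4]^2+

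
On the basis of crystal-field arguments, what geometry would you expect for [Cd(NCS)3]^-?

trigonal planar

Summing ligand charges against the −1 overall charge gives an oxidation state of +2 for cadmium.
Group 12 minus oxidation state 2 gives a d¹⁰ configuration.
With 3 monodentate ligands the coordination number is 3.
Three ligands around a d¹⁰ centre minimise repulsion in a trigonal-planar arrangement.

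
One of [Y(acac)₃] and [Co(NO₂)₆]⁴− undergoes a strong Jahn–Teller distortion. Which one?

[Y(acac)₃]: Ligand charges: each acetylacetonate is −1. With an overall charge of 0 the yttrium centre must be in the +3 oxidation state. Y sits in group 3, so the d-electron count is 3 − 3 = 0. The d⁰ configuration leaves the e_g set evenly filled (or empty) — no strong Jahn–Teller driving force.
[Co(NO₂)₆]⁴−: Each nitro (N-bound nitrite) is −1; balancing the −4 overall charge requires Co(II). Cobalt is a group-9 element; Co(II) is therefore d⁷. Nitro (N-bound nitrite) is a strong-field ligand (high in the spectrochemical series) for a first-row metal, so the complex is low-spin. The t₂g⁶e_g¹ (low-spin) configuration has an unevenly filled e_g set; the Jahn–Teller theorem predicts a tetragonal distortion (typically axial elongation) to lift the degeneracy.

[Co(NO₂)₆]⁴−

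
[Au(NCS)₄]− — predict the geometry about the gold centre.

Ligand charges: each isothiocyanate is −1. With an overall charge of −1 the gold centre must be in the +3 oxidation state.
Gold is a group-11 element; Au(III) is therefore d⁸.
With 4 monodentate ligands the coordination number is 4.
A 5d d⁸ ion has a large crystal-field splitting; square planar leaves the high-energy d_{x²−y²} orbital empty and maximises CFSE.

square planar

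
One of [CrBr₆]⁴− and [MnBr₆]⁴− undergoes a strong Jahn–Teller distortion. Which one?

[CrBr₆]⁴−

[CrBr₆]⁴−: Each bromide is −1; balancing the −4 overall charge requires Cr(II). Chromium is a group-6 element; Cr(II) is therefore d⁴. Bromide is a weak-field ligand for a first-row metal, so the complex is high-spin. The t₂g³e_g¹ (high-spin) configuration has an unevenly filled e_g set; the Jahn–Teller theorem predicts a tetragonal distortion (typically axial elongation) to lift the degeneracy.
[MnBr₆]⁴−: Each bromide is −1; balancing the −4 overall charge requires Mn(II). Manganese is a group-7 element; Mn(II) is therefore d⁵. Bromide is a weak-field ligand for a first-row metal, so the complex is high-spin. The d⁵ configuration leaves the e_g set evenly filled (or empty) — no strong Jahn–Teller driving force.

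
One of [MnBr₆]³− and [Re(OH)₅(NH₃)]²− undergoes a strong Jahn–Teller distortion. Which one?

[MnBr₆]³−

[MnBr₆]³−: Each bromide is −1; balancing the −3 overall charge requires Mn(III). Manganese is a group-7 element; Mn(III) is therefore d⁴. Bromide is a weak-field ligand for a first-row metal, so the complex is high-spin. The t₂g³e_g¹ (high-spin) configuration has an unevenly filled e_g set; the Jahn–Teller theorem predicts a tetragonal distortion (typically axial elongation) to lift the degeneracy.
[Re(OH)₅(NH₃)]²−: Summing ligand charges against the −2 overall charge gives an oxidation state of +3 for rhenium. Rhenium is a group-7 element; Re(III) is therefore d⁴. A 5d ion has a large Δₒ and is invariably low-spin. The d⁴ configuration leaves the e_g set evenly filled (or empty) — no strong Jahn–Teller driving force.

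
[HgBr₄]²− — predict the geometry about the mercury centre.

tetrahedral

Ligand charges: each bromide is −1. With an overall charge of −2 the mercury centre must be in the +2 oxidation state.
Group 12 minus oxidation state 2 gives a d¹⁰ configuration.
With 4 monodentate ligands the coordination number is 4.
A d¹⁰ ion has no crystal-field stabilisation preference between square planar and tetrahedral, so four ligands adopt the sterically favoured tetrahedral geometry.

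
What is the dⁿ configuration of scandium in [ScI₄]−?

d⁰

Each iodide is −1; balancing the −1 overall charge requires Sc(III).
Sc sits in group 3, so the d-electron count is 3 − 3 = 0.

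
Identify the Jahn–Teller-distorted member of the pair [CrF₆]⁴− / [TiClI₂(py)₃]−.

[CrF₆]⁴−

[CrF₆]⁴−: Ligand charges: each fluoride is −1. With an overall charge of −4 the chromium centre must be in the +2 oxidation state. Cr sits in group 6, so the d-electron count is 6 − 2 = 4. Fluoride is a weak-field ligand for a first-row metal, so the complex is high-spin. The t₂g³e_g¹ (high-spin) configuration has an unevenly filled e_g set; the Jahn–Teller theorem predicts a tetragonal distortion (typically axial elongation) to lift the degeneracy.
[TiClI₂(py)₃]−: Each chloride is −1; each iodide is −1; pyridine is neutral; balancing the −1 overall charge requires Ti(II). Ti sits in group 4, so the d-electron count is 4 − 2 = 2. The d² configuration leaves the e_g set evenly filled (or empty) — no strong Jahn–Teller driving force.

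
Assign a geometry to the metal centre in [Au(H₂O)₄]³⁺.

Summing ligand charges against the +3 overall charge gives an oxidation state of +3 for gold.
Gold is a group-11 element; Au(III) is therefore d⁸.
With 4 monodentate ligands the coordination number is 4.
A 5d d⁸ ion has a large crystal-field splitting; square planar leaves the high-energy d_{x²−y²} orbital empty and maximises CFSE.

square planar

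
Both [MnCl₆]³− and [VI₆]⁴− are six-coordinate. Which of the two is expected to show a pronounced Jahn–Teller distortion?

[MnCl₆]³−

[MnCl₆]³−: Each chloride is −1; balancing the −3 overall charge requires Mn(III). Group 7 minus oxidation state 3 gives a d⁴ configuration. Chloride is a weak-field ligand for a first-row metal, so the complex is high-spin. The t₂g³e_g¹ (high-spin) configuration has an unevenly filled e_g set; the Jahn–Teller theorem predicts a tetragonal distortion (typically axial elongation) to lift the degeneracy.
[VI₆]⁴−: Each iodide is −1; balancing the −4 overall charge requires V(II). Vanadium is a group-5 element; V(II) is therefore d³. The d³ configuration leaves the e_g set evenly filled (or empty) — no strong Jahn–Teller driving force.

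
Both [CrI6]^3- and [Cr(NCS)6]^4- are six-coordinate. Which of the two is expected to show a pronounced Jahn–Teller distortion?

[CrI6]^3-: Summing ligand charges against the −3 overall charge gives an oxidation state of +3 for chromium. Chromium is a group-6 element; Cr(III) is therefore d³. The d³ configuration leaves the e_g set evenly filled (or empty) — no strong Jahn–Teller driving force.
[Cr(NCS)6]^4-: Summing ligand charges against the −4 overall charge gives an oxidation state of +2 for chromium. Chromium is a group-6 element; Cr(II) is therefore d⁴. Isothiocyanate is a weak-field ligand for a first-row metal, so the complex is high-spin. The t₂g³e_g¹ (high-spin) configuration has an unevenly filled e_g set; the Jahn–Teller theorem predicts a tetragonal distortion (typically axial elongation) to lift the degeneracy.

[Cr(NCS)6]^4-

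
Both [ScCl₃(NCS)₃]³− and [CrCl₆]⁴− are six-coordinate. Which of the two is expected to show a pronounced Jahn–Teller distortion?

[ScCl₃(NCS)₃]³−: Summing ligand charges against the −3 overall charge gives an oxidation state of +3 for scandium. Scandium is a group-3 element; Sc(III) is therefore d⁰. The d⁰ configuration leaves the e_g set evenly filled (or empty) — no strong Jahn–Teller driving force.
[CrCl₆]⁴−: Each chloride is −1; balancing the −4 overall charge requires Cr(II). Chromium is a group-6 element; Cr(II) is therefore d⁴. Chloride is a weak-field ligand for a first-row metal, so the complex is high-spin. The t₂g³e_g¹ (high-spin) configuration has an unevenly filled e_g set; the Jahn–Teller theorem predicts a tetragonal distortion (typically axial elongation) to lift the degeneracy.

[CrCl₆]⁴−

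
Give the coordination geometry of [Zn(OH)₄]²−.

Ligand charges: each hydroxide is −1. With an overall charge of −2 the zinc centre must be in the +2 oxidation state.
Group 12 minus oxidation state 2 gives a d¹⁰ configuration.
Coordination number: 4.
A d¹⁰ ion has no crystal-field stabilisation preference between square planar and tetrahedral, so four ligands adopt the sterically favoured tetrahedral geometry.

tetrahedral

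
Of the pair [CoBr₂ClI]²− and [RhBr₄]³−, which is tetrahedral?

For [CoBr₂ClI]²−: Summing ligand charges against the −2 overall charge gives an oxidation state of +2 for cobalt. Co sits in group 9, so the d-electron count is 9 − 2 = 7. For a high-spin 3d d⁷ ion with weak-field ligands the small Δₜ gives little square-planar CFSE advantage, so four ligands adopt the sterically favoured tetrahedral geometry. → tetrahedral.
For [RhBr₄]³−: Ligand charges: each bromide is −1. With an overall charge of −3 the rhodium centre must be in the +1 oxidation state. Rh sits in group 9, so the d-electron count is 9 − 1 = 8. A 4d d⁸ ion has a large crystal-field splitting; square planar leaves the high-energy d_{x²−y²} orbital empty and maximises CFSE. → square planar.

[CoBr₂ClI]²−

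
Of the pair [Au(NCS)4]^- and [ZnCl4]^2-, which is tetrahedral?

[ZnCl4]^2-

For [Au(NCS)4]^-: Each isothiocyanate is −1; balancing the −1 overall charge requires Au(III). Gold is a group-11 element; Au(III) is therefore d⁸. A 5d d⁸ ion has a large crystal-field splitting; square planar leaves the high-energy d_{x²−y²} orbital empty and maximises CFSE. → square planar.
For [ZnCl4]^2-: Ligand charges: each chloride is −1. With an overall charge of −2 the zinc centre must be in the +2 oxidation state. Zn sits in group 12, so the d-electron count is 12 − 2 = 10. A d¹⁰ ion has no crystal-field stabilisation preference between square planar and tetrahedral, so four ligands adopt the sterically favoured tetrahedral geometry. → tetrahedral.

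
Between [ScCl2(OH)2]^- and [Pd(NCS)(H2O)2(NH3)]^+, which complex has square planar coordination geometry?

For [ScCl2(OH)2]^-: Each chloride is −1; each hydroxide is −1; balancing the −1 overall charge requires Sc(III). Scandium is a group-3 element; Sc(III) is therefore d⁰. A d⁰ ion has no crystal-field stabilisation preference between square planar and tetrahedral, so four ligands adopt the sterically favoured tetrahedral geometry. → tetrahedral.
For [Pd(NCS)(H2O)2(NH3)]^+: Ligand charges: each isothiocyanate is −1; water is neutral; ammonia is neutral. With an overall charge of +1 the palladium centre must be in the +2 oxidation state. Group 10 minus oxidation state 2 gives a d⁸ configuration. A 4d d⁸ ion has a large crystal-field splitting; square planar leaves the high-energy d_{x²−y²} orbital empty and maximises CFSE. → square planar.

[Pd(NCS)(H2O)2(NH3)]^+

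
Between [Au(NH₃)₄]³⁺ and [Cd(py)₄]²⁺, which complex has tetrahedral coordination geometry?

For [Au(NH₃)₄]³⁺: Ammonia is neutral; balancing the +3 overall charge requires Au(III). Gold is a group-11 element; Au(III) is therefore d⁸. A 5d d⁸ ion has a large crystal-field splitting; square planar leaves the high-energy d_{x²−y²} orbital empty and maximises CFSE. → square planar.
For [Cd(py)₄]²⁺: Pyridine is neutral; balancing the +2 overall charge requires Cd(II). Group 12 minus oxidation state 2 gives a d¹⁰ configuration. A d¹⁰ ion has no crystal-field stabilisation preference between square planar and tetrahedral, so four ligands adopt the sterically favoured tetrahedral geometry. → tetrahedral.

[Cd(py)₄]²⁺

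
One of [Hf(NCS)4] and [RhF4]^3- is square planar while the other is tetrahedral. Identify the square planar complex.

For [Hf(NCS)4]: Summing ligand charges against the 0 overall charge gives an oxidation state of +4 for hafnium. Group 4 minus oxidation state 4 gives a d⁰ configuration. A d⁰ ion has no crystal-field stabilisation preference between square planar and tetrahedral, so four ligands adopt the sterically favoured tetrahedral geometry. → tetrahedral.
For [RhF4]^3-: Each fluoride is −1; balancing the −3 overall charge requires Rh(I). Rh sits in group 9, so the d-electron count is 9 − 1 = 8. A 4d d⁸ ion has a large crystal-field splitting; square planar leaves the high-energy d_{x²−y²} orbital empty and maximises CFSE. → square planar.

[RhF4]^3-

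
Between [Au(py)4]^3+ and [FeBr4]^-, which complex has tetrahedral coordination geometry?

[FeBr4]^-

For [Au(py)4]^3+: Summing ligand charges against the +3 overall charge gives an oxidation state of +3 for gold. Group 11 minus oxidation state 3 gives a d⁸ configuration. A 5d d⁸ ion has a large crystal-field splitting; square planar leaves the high-energy d_{x²−y²} orbital empty and maximises CFSE. → square planar.
For [FeBr4]^-: Summing ligand charges against the −1 overall charge gives an oxidation state of +3 for iron. Iron is a group-8 element; Fe(III) is therefore d⁵. A high-spin d⁵ ion has zero CFSE in either geometry, so four ligands adopt the sterically favoured tetrahedral geometry. → tetrahedral.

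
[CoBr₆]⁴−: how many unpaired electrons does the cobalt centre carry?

3

Summing ligand charges against the −4 overall charge gives an oxidation state of +2 for cobalt.
Group 9 minus oxidation state 2 gives a d⁷ configuration.
The spin state decides the count: Bromide is a weak-field ligand for a first-row metal, so the complex is high-spin.
An octahedral high-spin d⁷ ion is t₂g⁵e_g², giving 3 unpaired electrons.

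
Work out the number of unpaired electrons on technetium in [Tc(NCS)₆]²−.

3 unpaired electrons

Ligand charges: each isothiocyanate is −1. With an overall charge of −2 the technetium centre must be in the +4 oxidation state.
Tc sits in group 7, so the d-electron count is 7 − 4 = 3.
In an octahedral field the d³ configuration is t₂g³e_g⁰ (only one arrangement possible), giving 3 unpaired electrons.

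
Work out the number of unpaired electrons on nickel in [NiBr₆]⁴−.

Ligand charges: each bromide is −1. With an overall charge of −4 the nickel centre must be in the +2 oxidation state.
Group 10 minus oxidation state 2 gives a d⁸ configuration.
In an octahedral field the d⁸ configuration is t₂g⁶e_g² (only one arrangement possible), giving 2 unpaired electrons.

2 unpaired electrons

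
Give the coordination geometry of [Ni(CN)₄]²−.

square planar

Each cyanide is −1; balancing the −2 overall charge requires Ni(II).
Group 10 minus oxidation state 2 gives a d⁸ configuration.
With 4 monodentate ligands the coordination number is 4.
Cyanide is a strong-field ligand (high in the spectrochemical series).
A 3d d⁸ ion with strong-field ligands gains enough CFSE to favour square planar over tetrahedral.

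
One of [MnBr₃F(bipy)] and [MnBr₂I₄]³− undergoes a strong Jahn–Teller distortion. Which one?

[MnBr₃F(bipy)]: Summing ligand charges against the 0 overall charge gives an oxidation state of +4 for manganese. Manganese is a group-7 element; Mn(IV) is therefore d³. The d³ configuration leaves the e_g set evenly filled (or empty) — no strong Jahn–Teller driving force.
[MnBr₂I₄]³−: Ligand charges: each bromide is −1; each iodide is −1. With an overall charge of −3 the manganese centre must be in the +3 oxidation state. Mn sits in group 7, so the d-electron count is 7 − 3 = 4. Bromide and iodide are weak-field ligands for a first-row metal, so the complex is high-spin. The t₂g³e_g¹ (high-spin) configuration has an unevenly filled e_g set; the Jahn–Teller theorem predicts a tetragonal distortion (typically axial elongation) to lift the degeneracy.

[MnBr₂I₄]³−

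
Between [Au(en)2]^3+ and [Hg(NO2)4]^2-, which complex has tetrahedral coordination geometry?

For [Au(en)2]^3+: Ethylenediamine is neutral; balancing the +3 overall charge requires Au(III). Au sits in group 11, so the d-electron count is 11 − 3 = 8. A 5d d⁸ ion has a large crystal-field splitting; square planar leaves the high-energy d_{x²−y²} orbital empty and maximises CFSE. → square planar.
For [Hg(NO2)4]^2-: Summing ligand charges against the −2 overall charge gives an oxidation state of +2 for mercury. Group 12 minus oxidation state 2 gives a d¹⁰ configuration. A d¹⁰ ion has no crystal-field stabilisation preference between square planar and tetrahedral, so four ligands adopt the sterically favoured tetrahedral geometry. → tetrahedral.

[Hg(NO2)4]^2-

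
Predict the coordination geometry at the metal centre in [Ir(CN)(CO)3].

Ligand charges: each cyanide is −1; carbonyl is neutral. With an overall charge of 0 the iridium centre must be in the +1 oxidation state.
Iridium is a group-9 element; Ir(I) is therefore d⁸.
With 4 monodentate ligands the coordination number is 4.
A 5d d⁸ ion has a large crystal-field splitting; square planar leaves the high-energy d_{x²−y²} orbital empty and maximises CFSE.

square planar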